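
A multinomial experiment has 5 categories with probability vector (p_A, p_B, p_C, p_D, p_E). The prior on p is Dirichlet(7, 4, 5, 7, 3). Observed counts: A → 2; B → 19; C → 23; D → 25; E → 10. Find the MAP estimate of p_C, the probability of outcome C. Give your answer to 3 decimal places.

MAP estimate of p_C = 0.270

The posterior is Dirichlet(αᵢ + nᵢ) = Dirichlet(9, 23, 28, 32, 13).
For a Dirichlet(a₁,…,a_K) with all aᵢ > 1, the mode has j-th component (aⱼ − 1)/(Σaᵢ − K).
Here Σaᵢ = 105 and K = 5, so p_C = (28 − 1)/(105 − 5) = 27/100 ≈ 0.270.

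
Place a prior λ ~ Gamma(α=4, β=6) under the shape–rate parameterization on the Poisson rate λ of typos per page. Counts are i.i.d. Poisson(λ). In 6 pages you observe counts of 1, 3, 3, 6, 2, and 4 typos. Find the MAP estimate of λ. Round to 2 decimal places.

λ̂_MAP = 1.83

Σxᵢ = 1+3+3+6+2+4 = 19, with n = 6.
Posterior ∝ λ^3e^(−6λ) · λ^19e^(−6λ) = λ^22e^(−12λ), i.e. Gamma(shape=23, rate=12).
The mode of a Gamma(a, b) with a ≥ 1 (shape–rate) is (a−1)/b = 22/12 ≈ 1.83.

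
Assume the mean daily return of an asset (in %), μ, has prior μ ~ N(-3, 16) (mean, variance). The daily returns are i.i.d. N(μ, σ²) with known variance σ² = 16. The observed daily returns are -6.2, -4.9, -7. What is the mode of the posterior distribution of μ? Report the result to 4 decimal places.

n = 3; x̄ = ((-6.2) + (-4.9) + (-7))/3 = -18.1/3 = -181/30 ≈ -6.0333.
For a Normal prior and Normal likelihood with known variance, the posterior is Normal; its mode equals its mean, the precision-weighted average.
Prior precision 1/σ₀² = 1/16 = 0.0625; data precision n/σ² = 3/16 = 0.1875.
μ̂ = (0.0625·(-3) + 0.1875·(-181/30)) / (0.0625 + 0.1875) = (-1.31875)/0.25 = -5.2750.

μ̂_MAP = -5.2750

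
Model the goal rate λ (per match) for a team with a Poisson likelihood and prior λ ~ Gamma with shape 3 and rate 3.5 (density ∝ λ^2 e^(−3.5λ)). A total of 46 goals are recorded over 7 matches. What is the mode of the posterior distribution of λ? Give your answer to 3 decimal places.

Σxᵢ = 46, n = 7.
Posterior ∝ λ^2e^(−3.5λ) · λ^46e^(−7λ) = λ^48e^(−10.5λ), i.e. Gamma(shape=49, rate=10.5).
The mode of a Gamma(a, b) with a ≥ 1 (shape–rate) is (a−1)/b = 48/10.5 ≈ 4.571.

λ̂_MAP = 4.571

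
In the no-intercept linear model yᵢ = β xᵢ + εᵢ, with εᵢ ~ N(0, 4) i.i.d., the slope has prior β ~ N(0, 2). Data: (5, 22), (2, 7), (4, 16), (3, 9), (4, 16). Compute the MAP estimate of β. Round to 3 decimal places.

β̂_MAP = 3.875

log p(β | y) = −Σ(yᵢ − βxᵢ)²/(2·4) − β²/(2·2) + const.
Setting the derivative to zero: Σxᵢ(yᵢ − βxᵢ)/4 − β/2 = 0, so β = Σxᵢyᵢ / (Σxᵢ² + σ²/τ²).
Σxᵢyᵢ = 5·22 + 2·7 + 4·16 + 3·9 + 4·16 = 279; Σxᵢ² = 70; σ²/τ² = 2.
β̂_MAP = 279 / (70 + 2) = 279/72 ≈ 3.875.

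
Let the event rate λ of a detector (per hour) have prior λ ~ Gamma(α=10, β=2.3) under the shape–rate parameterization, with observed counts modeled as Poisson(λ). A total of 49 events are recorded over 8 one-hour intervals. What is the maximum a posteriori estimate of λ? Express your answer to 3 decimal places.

λ̂_MAP = 5.631

Σxᵢ = 49, n = 8.
Posterior ∝ λ^9e^(−2.3λ) · λ^49e^(−8λ) = λ^58e^(−10.3λ), i.e. Gamma(shape=59, rate=10.3).
The mode of a Gamma(a, b) with a ≥ 1 (shape–rate) is (a−1)/b = 58/10.3 ≈ 5.631.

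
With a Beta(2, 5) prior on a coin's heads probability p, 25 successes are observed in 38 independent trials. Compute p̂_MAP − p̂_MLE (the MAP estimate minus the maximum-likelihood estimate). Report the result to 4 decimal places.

MAP − MLE = -0.0532

Posterior is Beta(27, 18); MAP = (27−1)/(45−2) = 26/43 ≈ 0.60465.
MLE ignores the prior: p̂_MLE = k/n = 25/38 ≈ 0.65789.
Difference = 26/43 − 25/38 = -87/1634 ≈ -0.0532.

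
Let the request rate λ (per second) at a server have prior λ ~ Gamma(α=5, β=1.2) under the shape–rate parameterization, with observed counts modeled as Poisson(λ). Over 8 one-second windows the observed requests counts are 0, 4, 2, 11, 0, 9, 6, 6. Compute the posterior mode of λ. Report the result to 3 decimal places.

λ̂_MAP = 4.565

Σxᵢ = 0+4+2+11+0+9+6+6 = 38, with n = 8.
Posterior ∝ λ^4e^(−1.2λ) · λ^38e^(−8λ) = λ^42e^(−9.2λ), i.e. Gamma(shape=43, rate=9.2).
The mode of a Gamma(a, b) with a ≥ 1 (shape–rate) is (a−1)/b = 42/9.2 ≈ 4.565.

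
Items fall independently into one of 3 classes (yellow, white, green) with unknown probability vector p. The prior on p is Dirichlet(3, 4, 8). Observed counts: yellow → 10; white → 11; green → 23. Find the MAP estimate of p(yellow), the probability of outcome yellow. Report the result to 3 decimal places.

The posterior is Dirichlet(αᵢ + nᵢ) = Dirichlet(13, 15, 31).
For a Dirichlet(a₁,…,a_K) with all aᵢ > 1, the mode has j-th component (aⱼ − 1)/(Σaᵢ − K).
Here Σaᵢ = 59 and K = 3, so p(yellow) = (13 − 1)/(59 − 3) = 12/56 ≈ 0.214.

MAP estimate of p(yellow) = 0.214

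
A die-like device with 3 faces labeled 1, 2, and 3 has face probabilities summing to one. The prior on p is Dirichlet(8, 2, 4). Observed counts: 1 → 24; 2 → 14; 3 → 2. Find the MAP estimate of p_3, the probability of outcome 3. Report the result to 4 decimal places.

The posterior is Dirichlet(αᵢ + nᵢ) = Dirichlet(32, 16, 6).
For a Dirichlet(a₁,…,a_K) with all aᵢ > 1, the mode has j-th component (aⱼ − 1)/(Σaᵢ − K).
Here Σaᵢ = 54 and K = 3, so p_3 = (6 − 1)/(54 − 3) = 5/51 ≈ 0.0980.

MAP estimate: 0.0980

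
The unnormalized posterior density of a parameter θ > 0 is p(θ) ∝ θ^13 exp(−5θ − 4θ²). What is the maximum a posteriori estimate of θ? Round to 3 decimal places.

ℓ'(θ) = 13/θ − 5 − 8θ. Setting this to zero and multiplying by θ: 8θ² + 5θ − 13 = 0.
θ = (−5 + √(5² + 4·8·13)) / (2·8) = (−5 + √441) / 16 = (−5 + 21)/16 = 1.
ℓ''(θ) = −13/θ² − 8 < 0, confirming a maximum.

θ̂_MAP = 1.000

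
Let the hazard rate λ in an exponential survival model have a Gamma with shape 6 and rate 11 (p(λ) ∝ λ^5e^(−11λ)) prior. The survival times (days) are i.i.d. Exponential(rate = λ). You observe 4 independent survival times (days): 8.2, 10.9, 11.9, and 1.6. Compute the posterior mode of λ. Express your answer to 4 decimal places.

The Exponential(rate=λ) likelihood is ∝ λ^n e^(−λΣtᵢ). Here n = 4 and Σtᵢ = 8.2 + 10.9 + 11.9 + 1.6 = 32.6.
Posterior ∝ λ^5e^(−11λ) · λ^4e^(−32.6λ) = λ^9e^(−43.6λ), i.e. Gamma(10, 43.6).
Mode = (a−1)/b = 9/43.6 ≈ 0.2064.

λ̂_MAP = 0.2064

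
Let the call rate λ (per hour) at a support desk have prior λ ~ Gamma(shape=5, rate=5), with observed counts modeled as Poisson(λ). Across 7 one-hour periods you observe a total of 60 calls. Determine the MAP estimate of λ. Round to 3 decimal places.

Σxᵢ = 60, n = 7.
Posterior ∝ λ^4e^(−5λ) · λ^60e^(−7λ) = λ^64e^(−12λ), i.e. Gamma(shape=65, rate=12).
The mode of a Gamma(a, b) with a ≥ 1 (shape–rate) is (a−1)/b = 64/12 ≈ 5.333.

λ̂_MAP = 5.333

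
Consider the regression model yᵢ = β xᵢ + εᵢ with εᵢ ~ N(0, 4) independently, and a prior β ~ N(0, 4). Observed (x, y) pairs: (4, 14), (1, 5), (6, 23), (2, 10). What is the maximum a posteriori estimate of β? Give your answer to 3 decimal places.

β̂_MAP = 3.776

log p(β | y) = −Σ(yᵢ − βxᵢ)²/(2·4) − β²/(2·4) + const.
Setting the derivative to zero: Σxᵢ(yᵢ − βxᵢ)/4 − β/4 = 0, so β = Σxᵢyᵢ / (Σxᵢ² + σ²/τ²).
Σxᵢyᵢ = 4·14 + 1·5 + 6·23 + 2·10 = 219; Σxᵢ² = 57; σ²/τ² = 1.
β̂_MAP = 219 / (57 + 1) = 219/58 ≈ 3.776.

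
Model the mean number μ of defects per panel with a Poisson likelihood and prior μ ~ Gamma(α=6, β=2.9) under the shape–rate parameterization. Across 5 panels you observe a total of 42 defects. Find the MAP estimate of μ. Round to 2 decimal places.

μ̂_MAP = 5.95

Σxᵢ = 42, n = 5.
Posterior ∝ μ^5e^(−2.9μ) · μ^42e^(−5μ) = μ^47e^(−7.9μ), i.e. Gamma(shape=48, rate=7.9).
The mode of a Gamma(a, b) with a ≥ 1 (shape–rate) is (a−1)/b = 47/7.9 ≈ 5.95.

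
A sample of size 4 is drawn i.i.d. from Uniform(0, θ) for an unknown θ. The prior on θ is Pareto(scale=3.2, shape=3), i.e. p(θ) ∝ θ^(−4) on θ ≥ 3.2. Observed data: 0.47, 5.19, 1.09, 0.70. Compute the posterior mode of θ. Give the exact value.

θ̂_MAP = 5.19

The Uniform(0, θ) likelihood is θ^(−n) for θ ≥ max(xᵢ), zero otherwise. Here max(xᵢ) = 5.19.
Posterior ∝ θ^(−4) · θ^(−4) = θ^(−8) on θ ≥ max(3.2, 5.19) = 5.19.
This density is strictly decreasing in θ, so the posterior mode lies at the lower boundary of the support.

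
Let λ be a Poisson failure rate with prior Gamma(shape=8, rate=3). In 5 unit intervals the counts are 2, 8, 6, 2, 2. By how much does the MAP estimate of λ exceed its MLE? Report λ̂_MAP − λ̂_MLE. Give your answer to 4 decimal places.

Σxᵢ = 20. Posterior is Gamma(28, 8); MAP = (28−1)/8 = 27/8 ≈ 3.37500.
MLE = x̄ = 20/5 ≈ 4.00000.
Difference = 27/8 − 20/5 = -5/8 ≈ -0.6250.

MAP − MLE = -0.6250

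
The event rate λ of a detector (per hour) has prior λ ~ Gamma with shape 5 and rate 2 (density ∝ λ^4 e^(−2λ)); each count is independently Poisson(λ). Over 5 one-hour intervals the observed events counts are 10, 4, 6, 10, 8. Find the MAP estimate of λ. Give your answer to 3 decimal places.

Σxᵢ = 10+4+6+10+8 = 38, with n = 5.
Posterior ∝ λ^4e^(−2λ) · λ^38e^(−5λ) = λ^42e^(−7λ), i.e. Gamma(shape=43, rate=7).
The mode of a Gamma(a, b) with a ≥ 1 (shape–rate) is (a−1)/b = 42/7 ≈ 6.000.

λ̂_MAP = 6.000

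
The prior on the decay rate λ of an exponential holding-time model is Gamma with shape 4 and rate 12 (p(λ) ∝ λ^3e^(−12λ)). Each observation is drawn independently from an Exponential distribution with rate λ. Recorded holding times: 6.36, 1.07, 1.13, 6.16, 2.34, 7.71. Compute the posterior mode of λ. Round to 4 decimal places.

λ̂_MAP = 0.2448

The Exponential(rate=λ) likelihood is ∝ λ^n e^(−λΣtᵢ). Here n = 6 and Σtᵢ = 6.36 + 1.07 + 1.13 + 6.16 + 2.34 + 7.71 = 24.77.
Posterior ∝ λ^3e^(−12λ) · λ^6e^(−24.77λ) = λ^9e^(−36.77λ), i.e. Gamma(10, 36.77).
Mode = (a−1)/b = 9/36.77 ≈ 0.2448.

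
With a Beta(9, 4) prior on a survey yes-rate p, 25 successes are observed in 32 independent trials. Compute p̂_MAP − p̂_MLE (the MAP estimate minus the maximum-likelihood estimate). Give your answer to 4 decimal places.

MAP − MLE = -0.0138

Posterior is Beta(34, 11); MAP = (34−1)/(45−2) = 33/43 ≈ 0.76744.
MLE ignores the prior: p̂_MLE = k/n = 25/32 ≈ 0.78125.
Difference = 33/43 − 25/32 = -19/1376 ≈ -0.0138.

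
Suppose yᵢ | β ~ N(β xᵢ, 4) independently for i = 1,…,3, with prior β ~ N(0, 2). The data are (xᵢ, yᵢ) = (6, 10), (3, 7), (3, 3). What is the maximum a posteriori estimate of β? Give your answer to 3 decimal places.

β̂_MAP = 1.607

log p(β | y) = −Σ(yᵢ − βxᵢ)²/(2·4) − β²/(2·2) + const.
Setting the derivative to zero: Σxᵢ(yᵢ − βxᵢ)/4 − β/2 = 0, so β = Σxᵢyᵢ / (Σxᵢ² + σ²/τ²).
Σxᵢyᵢ = 6·10 + 3·7 + 3·3 = 90; Σxᵢ² = 54; σ²/τ² = 2.
β̂_MAP = 90 / (54 + 2) = 90/56 ≈ 1.607.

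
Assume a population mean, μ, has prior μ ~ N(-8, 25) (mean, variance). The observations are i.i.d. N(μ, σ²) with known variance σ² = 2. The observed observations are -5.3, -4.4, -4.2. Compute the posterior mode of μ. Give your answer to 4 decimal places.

n = 3; x̄ = ((-5.3) + (-4.4) + (-4.2))/3 = -13.9/3 = -139/30 ≈ -4.6333.
For a Normal prior and Normal likelihood with known variance, the posterior is Normal; its mode equals its mean, the precision-weighted average.
Prior precision 1/σ₀² = 1/25 = 0.04; data precision n/σ² = 3/2 = 1.5.
μ̂ = (0.04·(-8) + 1.5·(-139/30)) / (0.04 + 1.5) = (-7.27)/1.54 = -727/154 ≈ -4.7208.

μ̂_MAP = -4.7208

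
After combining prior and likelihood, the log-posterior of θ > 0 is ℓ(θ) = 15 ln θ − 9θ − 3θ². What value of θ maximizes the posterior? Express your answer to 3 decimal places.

ℓ'(θ) = 15/θ − 9 − 6θ. Setting this to zero and multiplying by θ: 6θ² + 9θ − 15 = 0.
θ = (−9 + √(9² + 4·6·15)) / (2·6) = (−9 + √441) / 12 = (−9 + 21)/12 = 1.
ℓ''(θ) = −15/θ² − 6 < 0, confirming a maximum.

θ̂_MAP = 1.000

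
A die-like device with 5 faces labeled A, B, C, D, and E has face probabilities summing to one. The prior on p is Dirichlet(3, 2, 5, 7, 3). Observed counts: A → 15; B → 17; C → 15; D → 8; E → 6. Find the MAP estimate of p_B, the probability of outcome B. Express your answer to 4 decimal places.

The posterior is Dirichlet(αᵢ + nᵢ) = Dirichlet(18, 19, 20, 15, 9).
For a Dirichlet(a₁,…,a_K) with all aᵢ > 1, the mode has j-th component (aⱼ − 1)/(Σaᵢ − K).
Here Σaᵢ = 81 and K = 5, so p_B = (19 − 1)/(81 − 5) = 18/76 ≈ 0.2368.

MAP estimate of p_B = 0.2368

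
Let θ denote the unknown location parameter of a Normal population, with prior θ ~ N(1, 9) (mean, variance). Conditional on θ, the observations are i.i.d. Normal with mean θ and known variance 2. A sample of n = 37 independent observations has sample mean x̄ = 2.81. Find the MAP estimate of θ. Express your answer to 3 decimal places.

θ̂_MAP = 2.799

n = 37, x̄ = 2.81.
For a Normal prior and Normal likelihood with known variance, the posterior is Normal; its mode equals its mean, the precision-weighted average.
Prior precision 1/σ₀² = 1/9; data precision n/σ² = 37/2 = 18.5.
θ̂ = ((1/9)·1 + 18.5·2.81) / (1/9 + 18.5) = (93773/1800)/(335/18) = 93773/33500 ≈ 2.799.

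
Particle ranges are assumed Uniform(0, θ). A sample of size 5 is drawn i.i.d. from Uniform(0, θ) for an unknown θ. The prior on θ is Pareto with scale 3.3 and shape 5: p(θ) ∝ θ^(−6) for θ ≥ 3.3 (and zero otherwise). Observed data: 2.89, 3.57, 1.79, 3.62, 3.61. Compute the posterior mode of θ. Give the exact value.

The Uniform(0, θ) likelihood is θ^(−n) for θ ≥ max(xᵢ), zero otherwise. Here max(xᵢ) = 3.62.
Posterior ∝ θ^(−6) · θ^(−5) = θ^(−11) on θ ≥ max(3.3, 3.62) = 3.62.
This density is strictly decreasing in θ, so the posterior mode lies at the lower boundary of the support.

θ̂_MAP = 3.62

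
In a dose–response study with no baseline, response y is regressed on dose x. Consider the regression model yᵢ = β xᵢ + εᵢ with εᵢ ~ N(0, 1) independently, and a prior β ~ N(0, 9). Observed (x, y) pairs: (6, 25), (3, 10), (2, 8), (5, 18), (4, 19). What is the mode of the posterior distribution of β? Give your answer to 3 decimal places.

log p(β | y) = −Σ(yᵢ − βxᵢ)²/(2·1) − β²/(2·9) + const.
Setting the derivative to zero: Σxᵢ(yᵢ − βxᵢ)/1 − β/9 = 0, so β = Σxᵢyᵢ / (Σxᵢ² + σ²/τ²).
Σxᵢyᵢ = 6·25 + 3·10 + 2·8 + 5·18 + 4·19 = 362; Σxᵢ² = 90; σ²/τ² = 1/9.
β̂_MAP = 362 / (90 + 1/9) = 362/(811/9) = 3258/811 ≈ 4.017.

β̂_MAP = 4.017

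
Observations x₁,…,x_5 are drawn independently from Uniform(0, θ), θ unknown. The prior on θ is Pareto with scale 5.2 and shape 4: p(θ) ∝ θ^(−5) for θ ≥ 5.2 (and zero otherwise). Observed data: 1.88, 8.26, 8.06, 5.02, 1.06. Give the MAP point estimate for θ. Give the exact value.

The Uniform(0, θ) likelihood is θ^(−n) for θ ≥ max(xᵢ), zero otherwise. Here max(xᵢ) = 8.26.
Posterior ∝ θ^(−5) · θ^(−5) = θ^(−10) on θ ≥ max(5.2, 8.26) = 8.26.
This density is strictly decreasing in θ, so the posterior mode lies at the lower boundary of the support.

θ̂_MAP = 8.26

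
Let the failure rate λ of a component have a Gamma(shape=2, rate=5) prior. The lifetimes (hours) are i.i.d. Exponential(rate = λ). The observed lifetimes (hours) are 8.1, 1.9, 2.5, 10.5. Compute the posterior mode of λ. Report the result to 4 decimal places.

λ̂_MAP = 0.1786

The Exponential(rate=λ) likelihood is ∝ λ^n e^(−λΣtᵢ). Here n = 4 and Σtᵢ = 8.1 + 1.9 + 2.5 + 10.5 = 23.
Posterior ∝ λe^(−5λ) · λ^4e^(−23λ) = λ^5e^(−28λ), i.e. Gamma(6, 28).
Mode = (a−1)/b = 5/28 ≈ 0.1786.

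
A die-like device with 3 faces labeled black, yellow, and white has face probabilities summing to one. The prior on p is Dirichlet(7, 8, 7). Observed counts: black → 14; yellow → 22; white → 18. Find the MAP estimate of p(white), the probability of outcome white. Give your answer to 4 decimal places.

The posterior is Dirichlet(αᵢ + nᵢ) = Dirichlet(21, 30, 25).
For a Dirichlet(a₁,…,a_K) with all aᵢ > 1, the mode has j-th component (aⱼ − 1)/(Σaᵢ − K).
Here Σaᵢ = 76 and K = 3, so p(white) = (25 − 1)/(76 − 3) = 24/73 ≈ 0.3288.

MAP estimate of p(white) = 0.3288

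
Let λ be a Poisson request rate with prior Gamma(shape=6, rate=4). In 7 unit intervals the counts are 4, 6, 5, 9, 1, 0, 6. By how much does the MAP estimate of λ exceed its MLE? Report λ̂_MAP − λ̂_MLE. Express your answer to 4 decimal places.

MAP − MLE = -1.1558

Σxᵢ = 31. Posterior is Gamma(37, 11); MAP = (37−1)/11 = 36/11 ≈ 3.27273.
MLE = x̄ = 31/7 ≈ 4.42857.
Difference = 36/11 − 31/7 = -89/77 ≈ -1.1558.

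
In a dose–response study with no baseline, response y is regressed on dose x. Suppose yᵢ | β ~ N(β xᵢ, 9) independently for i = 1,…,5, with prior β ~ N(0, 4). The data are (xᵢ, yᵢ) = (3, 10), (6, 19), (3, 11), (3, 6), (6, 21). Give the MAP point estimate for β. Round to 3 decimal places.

log p(β | y) = −Σ(yᵢ − βxᵢ)²/(2·9) − β²/(2·4) + const.
Setting the derivative to zero: Σxᵢ(yᵢ − βxᵢ)/9 − β/4 = 0, so β = Σxᵢyᵢ / (Σxᵢ² + σ²/τ²).
Σxᵢyᵢ = 3·10 + 6·19 + 3·11 + 3·6 + 6·21 = 321; Σxᵢ² = 99; σ²/τ² = 2.25.
β̂_MAP = 321 / (99 + 2.25) = 321/101.25 ≈ 3.170.

β̂_MAP = 3.170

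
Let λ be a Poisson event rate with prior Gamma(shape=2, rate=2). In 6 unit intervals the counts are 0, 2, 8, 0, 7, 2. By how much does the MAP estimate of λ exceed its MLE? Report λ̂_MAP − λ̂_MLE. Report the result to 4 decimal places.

MAP − MLE = -0.6667

Σxᵢ = 19. Posterior is Gamma(21, 8); MAP = (21−1)/8 = 20/8 ≈ 2.50000.
MLE = x̄ = 19/6 ≈ 3.16667.
Difference = 20/8 − 19/6 = -2/3 ≈ -0.6667.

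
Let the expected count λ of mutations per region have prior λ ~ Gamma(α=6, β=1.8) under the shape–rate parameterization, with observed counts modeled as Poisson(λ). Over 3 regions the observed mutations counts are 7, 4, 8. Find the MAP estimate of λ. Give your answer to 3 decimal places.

Σxᵢ = 7+4+8 = 19, with n = 3.
Posterior ∝ λ^5e^(−1.8λ) · λ^19e^(−3λ) = λ^24e^(−4.8λ), i.e. Gamma(shape=25, rate=4.8).
The mode of a Gamma(a, b) with a ≥ 1 (shape–rate) is (a−1)/b = 24/4.8 ≈ 5.000.

λ̂_MAP = 5.000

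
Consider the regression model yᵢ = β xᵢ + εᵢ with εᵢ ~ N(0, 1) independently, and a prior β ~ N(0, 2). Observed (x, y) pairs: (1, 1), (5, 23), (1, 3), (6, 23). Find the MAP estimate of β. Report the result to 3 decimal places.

log p(β | y) = −Σ(yᵢ − βxᵢ)²/(2·1) − β²/(2·2) + const.
Setting the derivative to zero: Σxᵢ(yᵢ − βxᵢ)/1 − β/2 = 0, so β = Σxᵢyᵢ / (Σxᵢ² + σ²/τ²).
Σxᵢyᵢ = 1·1 + 5·23 + 1·3 + 6·23 = 257; Σxᵢ² = 63; σ²/τ² = 0.5.
β̂_MAP = 257 / (63 + 0.5) = 257/63.5 ≈ 4.047.

β̂_MAP = 4.047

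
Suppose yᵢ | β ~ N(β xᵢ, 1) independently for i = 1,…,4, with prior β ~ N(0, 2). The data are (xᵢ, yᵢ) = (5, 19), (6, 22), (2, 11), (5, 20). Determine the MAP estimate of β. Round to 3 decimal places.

β̂_MAP = 3.856

log p(β | y) = −Σ(yᵢ − βxᵢ)²/(2·1) − β²/(2·2) + const.
Setting the derivative to zero: Σxᵢ(yᵢ − βxᵢ)/1 − β/2 = 0, so β = Σxᵢyᵢ / (Σxᵢ² + σ²/τ²).
Σxᵢyᵢ = 5·19 + 6·22 + 2·11 + 5·20 = 349; Σxᵢ² = 90; σ²/τ² = 0.5.
β̂_MAP = 349 / (90 + 0.5) = 349/90.5 ≈ 3.856.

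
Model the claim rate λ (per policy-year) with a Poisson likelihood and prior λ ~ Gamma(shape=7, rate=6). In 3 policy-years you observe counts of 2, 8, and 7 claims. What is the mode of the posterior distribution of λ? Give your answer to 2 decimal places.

Σxᵢ = 2+8+7 = 17, with n = 3.
Posterior ∝ λ^6e^(−6λ) · λ^17e^(−3λ) = λ^23e^(−9λ), i.e. Gamma(shape=24, rate=9).
The mode of a Gamma(a, b) with a ≥ 1 (shape–rate) is (a−1)/b = 23/9 ≈ 2.56.

λ̂_MAP = 2.56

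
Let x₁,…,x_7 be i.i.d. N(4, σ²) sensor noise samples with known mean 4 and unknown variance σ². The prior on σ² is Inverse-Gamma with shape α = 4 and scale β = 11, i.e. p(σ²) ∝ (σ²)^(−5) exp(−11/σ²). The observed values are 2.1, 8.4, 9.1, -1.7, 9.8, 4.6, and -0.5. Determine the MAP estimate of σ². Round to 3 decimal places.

Sum of squared deviations about the known mean: SS = (2.1−4)² + (8.4−4)² + (9.1−4)² + (-1.7−4)² + (9.8−4)² + (4.6−4)² + (-0.5−4)² = 135.72.
The Normal likelihood contributes (σ²)^(−n/2) exp(−SS/(2σ²)), so the posterior is Inverse-Gamma(α + n/2, β + SS/2) = Inverse-Gamma(7.5, 78.86).
The mode of Inverse-Gamma(a, b) is b/(a+1) = 78.86/8.5 ≈ 9.278.

σ̂²_MAP = 9.278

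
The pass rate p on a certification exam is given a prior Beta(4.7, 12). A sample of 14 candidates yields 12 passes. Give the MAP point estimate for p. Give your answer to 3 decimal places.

p̂_MAP = 0.547

Prior: Beta(4.7, 12).
Data: 12 successes in 14 trials. The binomial likelihood contributes p^12(1−p)^2, so the posterior is Beta(4.7+12, 12+2) = Beta(16.7, 14).
For Beta(a, b) with a, b > 1 the mode is (a−1)/(a+b−2) = 15.7/28.7 ≈ 0.547.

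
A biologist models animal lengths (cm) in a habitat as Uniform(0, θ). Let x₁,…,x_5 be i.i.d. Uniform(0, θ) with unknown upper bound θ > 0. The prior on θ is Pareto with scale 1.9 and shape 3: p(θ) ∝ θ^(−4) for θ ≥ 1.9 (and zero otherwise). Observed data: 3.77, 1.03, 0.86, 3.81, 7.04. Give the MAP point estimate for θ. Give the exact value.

The Uniform(0, θ) likelihood is θ^(−n) for θ ≥ max(xᵢ), zero otherwise. Here max(xᵢ) = 7.04.
Posterior ∝ θ^(−4) · θ^(−5) = θ^(−9) on θ ≥ max(1.9, 7.04) = 7.04.
This density is strictly decreasing in θ, so the posterior mode lies at the lower boundary of the support.

θ̂_MAP = 7.04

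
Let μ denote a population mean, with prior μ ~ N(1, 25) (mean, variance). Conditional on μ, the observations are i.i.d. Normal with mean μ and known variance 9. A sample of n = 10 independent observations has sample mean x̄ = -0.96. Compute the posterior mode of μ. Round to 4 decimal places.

μ̂_MAP = -0.8919

n = 10, x̄ = -0.96.
For a Normal prior and Normal likelihood with known variance, the posterior is Normal; its mode equals its mean, the precision-weighted average.
Prior precision 1/σ₀² = 1/25 = 0.04; data precision n/σ² = 10/9.
μ̂ = (0.04·1 + (10/9)·(-0.96)) / (0.04 + 10/9) = (-77/75)/(259/225) = -33/37 ≈ -0.8919.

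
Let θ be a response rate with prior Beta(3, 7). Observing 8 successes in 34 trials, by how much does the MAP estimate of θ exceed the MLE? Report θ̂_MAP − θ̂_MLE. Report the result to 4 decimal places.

Posterior is Beta(11, 33); MAP = (11−1)/(44−2) = 10/42 ≈ 0.23810.
MLE ignores the prior: θ̂_MLE = k/n = 8/34 ≈ 0.23529.
Difference = 10/42 − 8/34 = 1/357 ≈ 0.0028.

MAP − MLE = 0.0028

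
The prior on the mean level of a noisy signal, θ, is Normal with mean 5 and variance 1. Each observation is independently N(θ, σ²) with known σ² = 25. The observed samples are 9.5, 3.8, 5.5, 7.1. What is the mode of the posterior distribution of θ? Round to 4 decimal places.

n = 4; x̄ = (9.5 + 3.8 + 5.5 + 7.1)/4 = 25.9/4 = 6.475.
For a Normal prior and Normal likelihood with known variance, the posterior is Normal; its mode equals its mean, the precision-weighted average.
Prior precision 1/σ₀² = 1/1 = 1; data precision n/σ² = 4/25 = 0.16.
θ̂ = (1·5 + 0.16·6.475) / (1 + 0.16) = 6.036/1.16 = 1509/290 ≈ 5.2034.

θ̂_MAP = 5.2034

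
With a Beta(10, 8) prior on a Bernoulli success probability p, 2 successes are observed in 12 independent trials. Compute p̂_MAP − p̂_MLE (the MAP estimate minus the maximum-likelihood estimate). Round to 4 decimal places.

Posterior is Beta(12, 18); MAP = (12−1)/(30−2) = 11/28 ≈ 0.39286.
MLE ignores the prior: p̂_MLE = k/n = 2/12 ≈ 0.16667.
Difference = 11/28 − 2/12 = 19/84 ≈ 0.2262.

MAP − MLE = 0.2262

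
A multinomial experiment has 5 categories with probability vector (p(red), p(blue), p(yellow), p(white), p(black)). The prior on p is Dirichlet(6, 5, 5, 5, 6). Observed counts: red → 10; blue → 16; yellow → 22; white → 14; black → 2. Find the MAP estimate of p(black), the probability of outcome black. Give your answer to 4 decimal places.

MAP estimate of p(black) = 0.0814

The posterior is Dirichlet(αᵢ + nᵢ) = Dirichlet(16, 21, 27, 19, 8).
For a Dirichlet(a₁,…,a_K) with all aᵢ > 1, the mode has j-th component (aⱼ − 1)/(Σaᵢ − K).
Here Σaᵢ = 91 and K = 5, so p(black) = (8 − 1)/(91 − 5) = 7/86 ≈ 0.0814.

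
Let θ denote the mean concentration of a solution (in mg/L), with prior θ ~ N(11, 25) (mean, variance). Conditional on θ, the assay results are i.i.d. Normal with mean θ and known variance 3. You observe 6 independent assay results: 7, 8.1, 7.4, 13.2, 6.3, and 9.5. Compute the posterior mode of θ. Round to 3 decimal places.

θ̂_MAP = 8.631

n = 6; x̄ = (7 + 8.1 + 7.4 + 13.2 + 6.3 + 9.5)/6 = 51.5/6 = 103/12 ≈ 8.5833.
For a Normal prior and Normal likelihood with known variance, the posterior is Normal; its mode equals its mean, the precision-weighted average.
Prior precision 1/σ₀² = 1/25 = 0.04; data precision n/σ² = 6/3 = 2.
θ̂ = (0.04·11 + 2·(103/12)) / (0.04 + 2) = (2641/150)/2.04 = 2641/306 ≈ 8.631.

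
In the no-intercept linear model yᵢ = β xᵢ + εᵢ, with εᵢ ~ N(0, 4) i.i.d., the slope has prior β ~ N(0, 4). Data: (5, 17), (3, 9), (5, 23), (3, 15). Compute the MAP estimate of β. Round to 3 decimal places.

log p(β | y) = −Σ(yᵢ − βxᵢ)²/(2·4) − β²/(2·4) + const.
Setting the derivative to zero: Σxᵢ(yᵢ − βxᵢ)/4 − β/4 = 0, so β = Σxᵢyᵢ / (Σxᵢ² + σ²/τ²).
Σxᵢyᵢ = 5·17 + 3·9 + 5·23 + 3·15 = 272; Σxᵢ² = 68; σ²/τ² = 1.
β̂_MAP = 272 / (68 + 1) = 272/69 ≈ 3.942.

β̂_MAP = 3.942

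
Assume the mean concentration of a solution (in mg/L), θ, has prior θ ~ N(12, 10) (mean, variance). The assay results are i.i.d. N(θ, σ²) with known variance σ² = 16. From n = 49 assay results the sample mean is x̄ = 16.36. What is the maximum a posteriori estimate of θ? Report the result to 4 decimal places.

θ̂_MAP = 16.2221

n = 49, x̄ = 16.36.
For a Normal prior and Normal likelihood with known variance, the posterior is Normal; its mode equals its mean, the precision-weighted average.
Prior precision 1/σ₀² = 1/10 = 0.1; data precision n/σ² = 49/16 = 3.0625.
θ̂ = (0.1·12 + 3.0625·16.36) / (0.1 + 3.0625) = 51.3025/3.1625 = 20521/1265 ≈ 16.2221.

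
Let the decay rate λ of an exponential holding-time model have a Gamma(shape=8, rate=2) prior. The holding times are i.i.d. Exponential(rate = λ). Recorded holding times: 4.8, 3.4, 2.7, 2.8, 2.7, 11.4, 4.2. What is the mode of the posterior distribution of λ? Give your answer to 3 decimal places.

The Exponential(rate=λ) likelihood is ∝ λ^n e^(−λΣtᵢ). Here n = 7 and Σtᵢ = 4.8 + 3.4 + 2.7 + 2.8 + 2.7 + 11.4 + 4.2 = 32.
Posterior ∝ λ^7e^(−2λ) · λ^7e^(−32λ) = λ^14e^(−34λ), i.e. Gamma(15, 34).
Mode = (a−1)/b = 14/34 ≈ 0.412.

λ̂_MAP = 0.412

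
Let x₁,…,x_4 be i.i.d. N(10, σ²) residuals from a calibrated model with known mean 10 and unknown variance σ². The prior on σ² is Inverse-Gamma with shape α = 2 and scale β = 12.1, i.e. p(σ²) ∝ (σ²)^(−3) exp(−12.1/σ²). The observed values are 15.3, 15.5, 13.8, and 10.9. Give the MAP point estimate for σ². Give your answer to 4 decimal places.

σ̂²_MAP = 9.7790

Sum of squared deviations about the known mean: SS = (15.3−10)² + (15.5−10)² + (13.8−10)² + (10.9−10)² = 73.59.
The Normal likelihood contributes (σ²)^(−n/2) exp(−SS/(2σ²)), so the posterior is Inverse-Gamma(α + n/2, β + SS/2) = Inverse-Gamma(4, 48.895).
The mode of Inverse-Gamma(a, b) is b/(a+1) = 48.895/5 ≈ 9.7790.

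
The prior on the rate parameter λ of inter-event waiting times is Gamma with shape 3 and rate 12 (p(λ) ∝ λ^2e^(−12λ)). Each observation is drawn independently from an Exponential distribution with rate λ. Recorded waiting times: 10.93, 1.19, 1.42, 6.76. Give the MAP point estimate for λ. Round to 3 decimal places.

The Exponential(rate=λ) likelihood is ∝ λ^n e^(−λΣtᵢ). Here n = 4 and Σtᵢ = 10.93 + 1.19 + 1.42 + 6.76 = 20.30.
Posterior ∝ λ^2e^(−12λ) · λ^4e^(−20.30λ) = λ^6e^(−32.30λ), i.e. Gamma(7, 32.30).
Mode = (a−1)/b = 6/32.30 ≈ 0.186.

λ̂_MAP = 0.186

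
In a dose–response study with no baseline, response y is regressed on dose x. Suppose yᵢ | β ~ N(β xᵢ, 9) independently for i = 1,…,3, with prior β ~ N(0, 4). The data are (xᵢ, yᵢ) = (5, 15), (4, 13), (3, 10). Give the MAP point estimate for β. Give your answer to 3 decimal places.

β̂_MAP = 3.005

log p(β | y) = −Σ(yᵢ − βxᵢ)²/(2·9) − β²/(2·4) + const.
Setting the derivative to zero: Σxᵢ(yᵢ − βxᵢ)/9 − β/4 = 0, so β = Σxᵢyᵢ / (Σxᵢ² + σ²/τ²).
Σxᵢyᵢ = 5·15 + 4·13 + 3·10 = 157; Σxᵢ² = 50; σ²/τ² = 2.25.
β̂_MAP = 157 / (50 + 2.25) = 157/52.25 ≈ 3.005.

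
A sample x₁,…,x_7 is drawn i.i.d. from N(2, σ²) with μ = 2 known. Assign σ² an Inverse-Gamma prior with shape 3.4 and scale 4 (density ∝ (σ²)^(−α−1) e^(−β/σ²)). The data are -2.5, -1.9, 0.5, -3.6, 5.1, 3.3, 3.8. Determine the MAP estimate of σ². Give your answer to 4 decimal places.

Sum of squared deviations about the known mean: SS = (-2.5−2)² + (-1.9−2)² + (0.5−2)² + (-3.6−2)² + (5.1−2)² + (3.3−2)² + (3.8−2)² = 83.61.
The Normal likelihood contributes (σ²)^(−n/2) exp(−SS/(2σ²)), so the posterior is Inverse-Gamma(α + n/2, β + SS/2) = Inverse-Gamma(6.9, 45.805).
The mode of Inverse-Gamma(a, b) is b/(a+1) = 45.805/7.9 ≈ 5.7981.

σ̂²_MAP = 5.7981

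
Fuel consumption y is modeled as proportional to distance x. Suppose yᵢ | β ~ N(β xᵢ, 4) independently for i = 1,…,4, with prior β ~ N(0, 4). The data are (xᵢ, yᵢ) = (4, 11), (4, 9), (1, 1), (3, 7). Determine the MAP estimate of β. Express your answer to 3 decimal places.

log p(β | y) = −Σ(yᵢ − βxᵢ)²/(2·4) − β²/(2·4) + const.
Setting the derivative to zero: Σxᵢ(yᵢ − βxᵢ)/4 − β/4 = 0, so β = Σxᵢyᵢ / (Σxᵢ² + σ²/τ²).
Σxᵢyᵢ = 4·11 + 4·9 + 1·1 + 3·7 = 102; Σxᵢ² = 42; σ²/τ² = 1.
β̂_MAP = 102 / (42 + 1) = 102/43 ≈ 2.372.

β̂_MAP = 2.372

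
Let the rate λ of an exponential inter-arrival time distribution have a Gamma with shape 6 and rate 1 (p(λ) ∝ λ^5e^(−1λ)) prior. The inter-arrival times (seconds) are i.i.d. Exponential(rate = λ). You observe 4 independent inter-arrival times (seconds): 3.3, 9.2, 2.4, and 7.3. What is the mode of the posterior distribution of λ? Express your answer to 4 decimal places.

λ̂_MAP = 0.3879

The Exponential(rate=λ) likelihood is ∝ λ^n e^(−λΣtᵢ). Here n = 4 and Σtᵢ = 3.3 + 9.2 + 2.4 + 7.3 = 22.2.
Posterior ∝ λ^5e^(−1λ) · λ^4e^(−22.2λ) = λ^9e^(−23.2λ), i.e. Gamma(10, 23.2).
Mode = (a−1)/b = 9/23.2 ≈ 0.3879.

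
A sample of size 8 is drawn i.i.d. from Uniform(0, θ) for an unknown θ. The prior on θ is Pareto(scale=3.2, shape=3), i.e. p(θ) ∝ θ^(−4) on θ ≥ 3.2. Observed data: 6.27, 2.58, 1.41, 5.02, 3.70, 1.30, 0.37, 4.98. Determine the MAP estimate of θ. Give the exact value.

The Uniform(0, θ) likelihood is θ^(−n) for θ ≥ max(xᵢ), zero otherwise. Here max(xᵢ) = 6.27.
Posterior ∝ θ^(−4) · θ^(−8) = θ^(−12) on θ ≥ max(3.2, 6.27) = 6.27.
This density is strictly decreasing in θ, so the posterior mode lies at the lower boundary of the support.

θ̂_MAP = 6.27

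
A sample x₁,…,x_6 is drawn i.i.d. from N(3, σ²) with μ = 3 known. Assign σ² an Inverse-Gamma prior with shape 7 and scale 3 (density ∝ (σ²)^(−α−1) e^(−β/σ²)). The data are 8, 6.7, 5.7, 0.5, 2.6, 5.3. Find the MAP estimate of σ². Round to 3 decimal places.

σ̂²_MAP = 2.895

Sum of squared deviations about the known mean: SS = (8−3)² + (6.7−3)² + (5.7−3)² + (0.5−3)² + (2.6−3)² + (5.3−3)² = 57.68.
The Normal likelihood contributes (σ²)^(−n/2) exp(−SS/(2σ²)), so the posterior is Inverse-Gamma(α + n/2, β + SS/2) = Inverse-Gamma(10, 31.84).
The mode of Inverse-Gamma(a, b) is b/(a+1) = 31.84/11 ≈ 2.895.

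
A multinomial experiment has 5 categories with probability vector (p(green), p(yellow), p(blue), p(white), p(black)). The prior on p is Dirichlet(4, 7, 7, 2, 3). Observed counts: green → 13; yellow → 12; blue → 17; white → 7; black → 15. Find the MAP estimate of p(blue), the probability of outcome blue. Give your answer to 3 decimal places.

MAP estimate of p(blue) = 0.280

The posterior is Dirichlet(αᵢ + nᵢ) = Dirichlet(17, 19, 24, 9, 18).
For a Dirichlet(a₁,…,a_K) with all aᵢ > 1, the mode has j-th component (aⱼ − 1)/(Σaᵢ − K).
Here Σaᵢ = 87 and K = 5, so p(blue) = (24 − 1)/(87 − 5) = 23/82 ≈ 0.280.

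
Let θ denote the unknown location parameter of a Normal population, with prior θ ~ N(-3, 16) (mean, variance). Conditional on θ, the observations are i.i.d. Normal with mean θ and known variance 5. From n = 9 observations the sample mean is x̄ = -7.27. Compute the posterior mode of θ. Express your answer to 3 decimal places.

θ̂_MAP = -7.127

n = 9, x̄ = -7.27.
For a Normal prior and Normal likelihood with known variance, the posterior is Normal; its mode equals its mean, the precision-weighted average.
Prior precision 1/σ₀² = 1/16 = 0.0625; data precision n/σ² = 9/5 = 1.8.
θ̂ = (0.0625·(-3) + 1.8·(-7.27)) / (0.0625 + 1.8) = (-13.2735)/1.8625 = -26547/3725 ≈ -7.127.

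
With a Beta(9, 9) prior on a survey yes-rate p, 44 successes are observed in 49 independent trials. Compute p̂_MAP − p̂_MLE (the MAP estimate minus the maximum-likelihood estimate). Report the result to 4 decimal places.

MAP − MLE = -0.0980

Posterior is Beta(53, 14); MAP = (53−1)/(67−2) = 52/65 ≈ 0.80000.
MLE ignores the prior: p̂_MLE = k/n = 44/49 ≈ 0.89796.
Difference = 52/65 − 44/49 = -24/245 ≈ -0.0980.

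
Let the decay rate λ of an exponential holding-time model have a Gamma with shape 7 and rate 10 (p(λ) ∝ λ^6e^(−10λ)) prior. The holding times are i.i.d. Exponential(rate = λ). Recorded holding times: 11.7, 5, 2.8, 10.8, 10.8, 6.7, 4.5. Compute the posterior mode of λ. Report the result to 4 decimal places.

λ̂_MAP = 0.2087

The Exponential(rate=λ) likelihood is ∝ λ^n e^(−λΣtᵢ). Here n = 7 and Σtᵢ = 11.7 + 5 + 2.8 + 10.8 + 10.8 + 6.7 + 4.5 = 52.3.
Posterior ∝ λ^6e^(−10λ) · λ^7e^(−52.3λ) = λ^13e^(−62.3λ), i.e. Gamma(14, 62.3).
Mode = (a−1)/b = 13/62.3 ≈ 0.2087.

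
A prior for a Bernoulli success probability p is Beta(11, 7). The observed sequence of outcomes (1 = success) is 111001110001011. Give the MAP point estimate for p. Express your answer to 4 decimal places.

p̂_MAP = 0.6129

Prior: Beta(11, 7).
Data: 9 successes in 15 trials (from the sequence). The binomial likelihood contributes p^9(1−p)^6, so the posterior is Beta(11+9, 7+6) = Beta(20, 13).
For Beta(a, b) with a, b > 1 the mode is (a−1)/(a+b−2) = 19/31 ≈ 0.6129.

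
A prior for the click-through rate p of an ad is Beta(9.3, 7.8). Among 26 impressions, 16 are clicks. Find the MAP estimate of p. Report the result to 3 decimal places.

p̂_MAP = 0.591

Prior: Beta(9.3, 7.8).
Data: 16 successes in 26 trials. The binomial likelihood contributes p^16(1−p)^10, so the posterior is Beta(9.3+16, 7.8+10) = Beta(25.3, 17.8).
For Beta(a, b) with a, b > 1 the mode is (a−1)/(a+b−2) = 24.3/41.1 ≈ 0.591.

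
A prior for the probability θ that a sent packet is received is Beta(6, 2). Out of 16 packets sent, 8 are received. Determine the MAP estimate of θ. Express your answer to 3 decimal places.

θ̂_MAP = 0.591

Prior: Beta(6, 2).
Data: 8 successes in 16 trials. The binomial likelihood contributes θ^8(1−θ)^8, so the posterior is Beta(6+8, 2+8) = Beta(14, 10).
For Beta(a, b) with a, b > 1 the mode is (a−1)/(a+b−2) = 13/22 ≈ 0.591.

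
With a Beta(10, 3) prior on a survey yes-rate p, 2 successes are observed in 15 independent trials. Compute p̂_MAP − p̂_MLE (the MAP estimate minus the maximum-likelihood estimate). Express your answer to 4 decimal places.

MAP − MLE = 0.2897

Posterior is Beta(12, 16); MAP = (12−1)/(28−2) = 11/26 ≈ 0.42308.
MLE ignores the prior: p̂_MLE = k/n = 2/15 ≈ 0.13333.
Difference = 11/26 − 2/15 = 113/390 ≈ 0.2897.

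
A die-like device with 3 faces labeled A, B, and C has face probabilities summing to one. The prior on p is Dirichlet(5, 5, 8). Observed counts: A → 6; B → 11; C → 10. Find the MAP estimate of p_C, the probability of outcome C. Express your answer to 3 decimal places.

The posterior is Dirichlet(αᵢ + nᵢ) = Dirichlet(11, 16, 18).
For a Dirichlet(a₁,…,a_K) with all aᵢ > 1, the mode has j-th component (aⱼ − 1)/(Σaᵢ − K).
Here Σaᵢ = 45 and K = 3, so p_C = (18 − 1)/(45 − 3) = 17/42 ≈ 0.405.

MAP estimate of p_C = 0.405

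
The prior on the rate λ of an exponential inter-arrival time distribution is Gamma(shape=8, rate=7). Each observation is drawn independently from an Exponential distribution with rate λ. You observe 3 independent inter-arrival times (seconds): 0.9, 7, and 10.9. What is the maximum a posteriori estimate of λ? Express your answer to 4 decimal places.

The Exponential(rate=λ) likelihood is ∝ λ^n e^(−λΣtᵢ). Here n = 3 and Σtᵢ = 0.9 + 7 + 10.9 = 18.8.
Posterior ∝ λ^7e^(−7λ) · λ^3e^(−18.8λ) = λ^10e^(−25.8λ), i.e. Gamma(11, 25.8).
Mode = (a−1)/b = 10/25.8 ≈ 0.3876.

λ̂_MAP = 0.3876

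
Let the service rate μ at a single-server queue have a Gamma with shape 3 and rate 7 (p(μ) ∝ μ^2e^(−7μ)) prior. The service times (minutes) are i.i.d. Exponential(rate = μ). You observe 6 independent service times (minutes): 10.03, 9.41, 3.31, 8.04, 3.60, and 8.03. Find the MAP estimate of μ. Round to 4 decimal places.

μ̂_MAP = 0.1619

The Exponential(rate=μ) likelihood is ∝ μ^n e^(−μΣtᵢ). Here n = 6 and Σtᵢ = 10.03 + 9.41 + 3.31 + 8.04 + 3.60 + 8.03 = 42.42.
Posterior ∝ μ^2e^(−7μ) · μ^6e^(−42.42μ) = μ^8e^(−49.42μ), i.e. Gamma(9, 49.42).
Mode = (a−1)/b = 8/49.42 ≈ 0.1619.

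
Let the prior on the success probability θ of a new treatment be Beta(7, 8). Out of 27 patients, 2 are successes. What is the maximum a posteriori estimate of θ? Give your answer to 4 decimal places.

θ̂_MAP = 0.2000

Prior: Beta(7, 8).
Data: 2 successes in 27 trials. The binomial likelihood contributes θ^2(1−θ)^25, so the posterior is Beta(7+2, 8+25) = Beta(9, 33).
For Beta(a, b) with a, b > 1 the mode is (a−1)/(a+b−2) = 8/40 ≈ 0.2000.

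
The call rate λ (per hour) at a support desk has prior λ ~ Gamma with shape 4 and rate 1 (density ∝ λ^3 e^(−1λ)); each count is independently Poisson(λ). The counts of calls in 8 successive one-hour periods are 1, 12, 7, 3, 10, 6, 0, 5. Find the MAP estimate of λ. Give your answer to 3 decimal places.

Σxᵢ = 1+12+7+3+10+6+0+5 = 44, with n = 8.
Posterior ∝ λ^3e^(−1λ) · λ^44e^(−8λ) = λ^47e^(−9λ), i.e. Gamma(shape=48, rate=9).
The mode of a Gamma(a, b) with a ≥ 1 (shape–rate) is (a−1)/b = 47/9 ≈ 5.222.

λ̂_MAP = 5.222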